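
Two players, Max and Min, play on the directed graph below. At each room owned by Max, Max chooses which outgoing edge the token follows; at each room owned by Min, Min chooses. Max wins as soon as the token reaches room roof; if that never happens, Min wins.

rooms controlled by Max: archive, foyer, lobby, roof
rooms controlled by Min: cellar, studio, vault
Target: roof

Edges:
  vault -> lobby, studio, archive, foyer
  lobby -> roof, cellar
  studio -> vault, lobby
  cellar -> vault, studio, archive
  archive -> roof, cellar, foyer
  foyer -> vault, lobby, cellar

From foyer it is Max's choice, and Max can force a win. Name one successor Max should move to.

lobby

A0 = {roof}
A1: add {archive, lobby} — lobby (Max) has lobby→roof; archive (Max) has archive→roof.
A2: add {foyer} — foyer (Max) has foyer→lobby.
A3 = A2; e.g. vault (Min) can still go to studio. Fixed point.
From foyer, successor lobby is in the attractor (rank 1); the other successors cellar, vault are not.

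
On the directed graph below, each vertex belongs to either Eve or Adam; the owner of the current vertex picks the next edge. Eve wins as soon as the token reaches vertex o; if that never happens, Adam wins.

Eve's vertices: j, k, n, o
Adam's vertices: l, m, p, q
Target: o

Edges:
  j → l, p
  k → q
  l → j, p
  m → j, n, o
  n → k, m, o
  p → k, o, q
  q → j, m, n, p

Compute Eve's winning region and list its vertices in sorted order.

n, o

A0 = {o}
A1: add {n} — n (Eve) has n→o.
A2 = A1; e.g. j (Eve) has no edge into A1. Fixed point.
Eve's winning region = {n, o}.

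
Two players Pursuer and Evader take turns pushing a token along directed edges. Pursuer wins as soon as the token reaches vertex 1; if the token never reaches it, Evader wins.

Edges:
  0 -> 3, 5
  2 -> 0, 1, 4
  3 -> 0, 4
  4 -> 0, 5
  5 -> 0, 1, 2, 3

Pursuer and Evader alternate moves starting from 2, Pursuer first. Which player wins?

Pursuer

Track states (vertex, player-to-move).
A0 = {(1,Pursuer), (1,Evader)}
A1: add {(2,Pursuer), (5,Pursuer)}.
(2,Pursuer) ∈ A1 ⇒ Pursuer forces the target.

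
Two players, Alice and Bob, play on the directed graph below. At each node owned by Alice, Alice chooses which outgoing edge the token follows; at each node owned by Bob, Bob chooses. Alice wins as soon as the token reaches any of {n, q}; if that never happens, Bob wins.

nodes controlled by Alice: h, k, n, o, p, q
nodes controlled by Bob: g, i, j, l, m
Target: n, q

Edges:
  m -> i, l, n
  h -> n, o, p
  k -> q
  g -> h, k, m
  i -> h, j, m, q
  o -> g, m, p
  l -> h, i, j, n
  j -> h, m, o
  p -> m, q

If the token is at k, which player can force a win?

A0 = {n, q}
A1: add {h, k, p} — h (Alice) has h→n; k (Alice) has k→q; p (Alice) has p→q.
k ∈ A1, so Alice can force the target.

Alice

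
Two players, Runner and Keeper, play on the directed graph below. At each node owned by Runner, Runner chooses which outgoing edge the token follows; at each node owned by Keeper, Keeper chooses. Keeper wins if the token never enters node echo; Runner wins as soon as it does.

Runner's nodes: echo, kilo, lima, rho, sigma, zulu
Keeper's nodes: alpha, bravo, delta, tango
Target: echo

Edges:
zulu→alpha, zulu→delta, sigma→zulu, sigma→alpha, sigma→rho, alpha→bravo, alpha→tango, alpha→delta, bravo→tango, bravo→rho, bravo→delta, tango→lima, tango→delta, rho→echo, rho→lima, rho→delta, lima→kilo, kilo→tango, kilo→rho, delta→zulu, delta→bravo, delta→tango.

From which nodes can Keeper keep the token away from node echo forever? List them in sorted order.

A0 = {echo}
A1: add {rho} — rho (Runner) has rho→echo.
A2: add {kilo, sigma} — sigma (Runner) has sigma→rho; kilo (Runner) has kilo→rho.
A3: add {lima} — lima (Runner) has lima→kilo.
A4 = A3; e.g. zulu (Runner) has no edge into A3. Fixed point.
Runner's attractor = {echo, kilo, lima, rho, sigma}; Keeper avoids the target exactly from the complement.

alpha, bravo, delta, tango, zulu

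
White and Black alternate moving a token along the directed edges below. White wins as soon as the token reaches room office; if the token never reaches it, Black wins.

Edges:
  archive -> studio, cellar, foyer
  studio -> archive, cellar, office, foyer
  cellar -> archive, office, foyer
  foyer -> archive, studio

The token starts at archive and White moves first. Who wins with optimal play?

Black

Track states (vertex, player-to-move).
A0 = {(office,White), (office,Black)}
A1: add {(studio,White), (cellar,White)}.
A2 = A1; e.g. (archive,White) stays out. (archive,White) never enters ⇒ Black avoids the target.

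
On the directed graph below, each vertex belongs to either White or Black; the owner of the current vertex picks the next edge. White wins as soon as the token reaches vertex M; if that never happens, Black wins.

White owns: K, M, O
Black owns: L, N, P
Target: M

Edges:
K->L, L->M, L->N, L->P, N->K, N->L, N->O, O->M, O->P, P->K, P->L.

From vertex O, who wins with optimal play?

A0 = {M}
A1: add {O} — O (White) has O→M.
A2 = A1; e.g. K (White) has no edge into A1. Fixed point.
O ∈ A1, so White can force the target.

White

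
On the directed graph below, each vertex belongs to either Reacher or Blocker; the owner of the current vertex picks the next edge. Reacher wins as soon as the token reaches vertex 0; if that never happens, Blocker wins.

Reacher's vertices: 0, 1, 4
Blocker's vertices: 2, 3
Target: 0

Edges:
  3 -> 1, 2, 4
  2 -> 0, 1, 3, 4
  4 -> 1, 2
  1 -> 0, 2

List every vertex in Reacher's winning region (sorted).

0, 1, 4

A0 = {0}
A1: add {1} — 1 (Reacher) has 1→0.
A2: add {4} — 4 (Reacher) has 4→1.
A3 = A2; e.g. 2 (Blocker) can still go to 3. Fixed point.
Reacher's winning region = {0, 1, 4}.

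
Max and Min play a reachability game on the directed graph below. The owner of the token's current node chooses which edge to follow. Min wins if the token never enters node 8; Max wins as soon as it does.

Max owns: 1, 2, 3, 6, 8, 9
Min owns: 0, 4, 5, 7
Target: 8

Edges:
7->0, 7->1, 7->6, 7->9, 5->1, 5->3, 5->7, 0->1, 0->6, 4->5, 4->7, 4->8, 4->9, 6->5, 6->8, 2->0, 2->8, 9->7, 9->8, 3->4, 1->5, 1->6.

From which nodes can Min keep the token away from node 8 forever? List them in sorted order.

A0 = {8}
A1: add {2, 6, 9} — 2 (Max) has 2→8; 6 (Max) has 6→8; 9 (Max) has 9→8.
A2: add {1} — 1 (Max) has 1→6.
A3: add {0} — 0 (Min): all of {1, 6} already in.
A4: add {7} — 7 (Min): all of {0, 1, 6, 9} already in.
A5 = A4; e.g. 3 (Max) has no edge into A4. Fixed point.
Max's attractor = {0, 1, 2, 6, 7, 8, 9}; Min avoids the target exactly from the complement.

3, 4, 5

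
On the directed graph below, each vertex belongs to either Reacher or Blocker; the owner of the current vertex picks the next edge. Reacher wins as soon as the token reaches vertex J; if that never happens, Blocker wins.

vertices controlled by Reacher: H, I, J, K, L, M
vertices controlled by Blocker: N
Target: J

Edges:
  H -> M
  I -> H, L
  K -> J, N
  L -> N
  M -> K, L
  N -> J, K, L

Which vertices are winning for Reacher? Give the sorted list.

H, I, J, K, M

A0 = {J}
A1: add {K} — K (Reacher) has K→J.
A2: add {M} — M (Reacher) has M→K.
A3: add {H} — H (Reacher) has H→M.
A4: add {I} — I (Reacher) has I→H.
A5 = A4; e.g. L (Reacher) has no edge into A4. Fixed point.
Reacher's winning region = {H, I, J, K, M}.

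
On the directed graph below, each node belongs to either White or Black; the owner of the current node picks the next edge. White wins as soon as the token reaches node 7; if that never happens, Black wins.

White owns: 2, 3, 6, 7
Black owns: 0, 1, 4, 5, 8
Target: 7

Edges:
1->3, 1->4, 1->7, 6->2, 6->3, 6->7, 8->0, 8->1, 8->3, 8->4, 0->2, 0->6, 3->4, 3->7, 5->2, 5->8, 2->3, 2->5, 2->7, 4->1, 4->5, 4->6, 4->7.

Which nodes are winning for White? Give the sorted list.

A0 = {7}
A1: add {2, 3, 6} — 2 (White) has 2→7; 3 (White) has 3→7; 6 (White) has 6→7.
A2: add {0} — 0 (Black): all of {2, 6} already in.
A3 = A2; e.g. 1 (Black) can still go to 4. Fixed point.
White's winning region = {0, 2, 3, 6, 7}.

0, 2, 3, 6, 7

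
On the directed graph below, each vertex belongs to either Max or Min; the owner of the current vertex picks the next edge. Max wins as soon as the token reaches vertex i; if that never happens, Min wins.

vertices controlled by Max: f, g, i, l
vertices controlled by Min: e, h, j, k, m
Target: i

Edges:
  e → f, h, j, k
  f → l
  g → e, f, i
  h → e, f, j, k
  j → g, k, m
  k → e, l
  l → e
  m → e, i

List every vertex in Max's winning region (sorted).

g, i

A0 = {i}
A1: add {g} — g (Max) has g→i.
A2 = A1; e.g. e (Min) can still go to f. Fixed point.
Max's winning region = {g, i}.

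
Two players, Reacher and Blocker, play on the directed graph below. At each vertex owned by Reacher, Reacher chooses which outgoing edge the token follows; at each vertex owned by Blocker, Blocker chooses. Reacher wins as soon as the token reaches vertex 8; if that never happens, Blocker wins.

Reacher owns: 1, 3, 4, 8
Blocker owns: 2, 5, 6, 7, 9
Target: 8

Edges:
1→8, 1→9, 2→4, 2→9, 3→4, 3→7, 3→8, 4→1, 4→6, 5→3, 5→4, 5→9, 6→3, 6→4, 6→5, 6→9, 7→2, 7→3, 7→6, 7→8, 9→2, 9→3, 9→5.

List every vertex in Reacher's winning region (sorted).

A0 = {8}
A1: add {1, 3} — 1 (Reacher) has 1→8; 3 (Reacher) has 3→8.
A2: add {4} — 4 (Reacher) has 4→1.
A3 = A2; e.g. 2 (Blocker) can still go to 9. Fixed point.
Reacher's winning region = {1, 3, 4, 8}.

1, 3, 4, 8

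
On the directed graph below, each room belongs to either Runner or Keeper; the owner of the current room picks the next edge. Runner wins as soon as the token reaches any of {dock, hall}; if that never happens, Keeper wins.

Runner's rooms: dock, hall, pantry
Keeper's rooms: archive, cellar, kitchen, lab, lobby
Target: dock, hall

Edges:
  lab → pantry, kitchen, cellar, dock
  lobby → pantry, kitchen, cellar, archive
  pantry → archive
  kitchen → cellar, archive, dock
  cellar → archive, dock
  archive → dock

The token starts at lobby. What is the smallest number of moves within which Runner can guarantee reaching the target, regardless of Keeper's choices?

A0 = {dock, hall}
A1: add {archive} — archive (Keeper): all of {dock} already in.
A2: add {cellar, pantry} — pantry (Runner) has pantry→archive; cellar (Keeper): all of {archive, dock} already in.
A3: add {kitchen} — kitchen (Keeper): all of {cellar, archive, dock} already in.
A4: add {lab, lobby} — lab (Keeper): all of {pantry, kitchen, cellar, dock} already in; lobby (Keeper): all of {pantry, kitchen, cellar, archive} already in.
A4 = all vertices. Fixed point.
lobby enters the attractor at level 4, so Runner can force the target in 4 moves from there.

4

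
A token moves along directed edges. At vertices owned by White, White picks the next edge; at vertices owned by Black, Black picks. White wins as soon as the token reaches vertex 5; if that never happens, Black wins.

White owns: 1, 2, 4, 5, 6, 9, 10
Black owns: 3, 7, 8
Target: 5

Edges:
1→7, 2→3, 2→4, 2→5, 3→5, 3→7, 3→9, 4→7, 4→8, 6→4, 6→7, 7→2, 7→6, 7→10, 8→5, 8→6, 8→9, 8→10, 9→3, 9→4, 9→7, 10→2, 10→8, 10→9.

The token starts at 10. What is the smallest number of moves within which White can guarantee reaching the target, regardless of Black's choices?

2

A0 = {5}
A1: add {2} — 2 (White) has 2→5.
A2: add {10} — 10 (White) has 10→2.
A3 = A2; e.g. 1 (White) has no edge into A2. Fixed point.
10 enters the attractor at level 2, so White can force the target in 2 moves from there.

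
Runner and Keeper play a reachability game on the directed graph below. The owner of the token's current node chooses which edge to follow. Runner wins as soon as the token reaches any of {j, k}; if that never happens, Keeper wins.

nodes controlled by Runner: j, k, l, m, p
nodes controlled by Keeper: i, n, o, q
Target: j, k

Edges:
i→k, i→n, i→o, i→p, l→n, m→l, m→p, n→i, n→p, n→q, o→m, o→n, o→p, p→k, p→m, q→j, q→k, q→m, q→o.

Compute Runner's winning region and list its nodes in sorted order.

A0 = {j, k}
A1: add {p} — p (Runner) has p→k.
A2: add {m} — m (Runner) has m→p.
A3 = A2; e.g. i (Keeper) can still go to n. Fixed point.
Runner's winning region = {j, k, m, p}.

j, k, m, p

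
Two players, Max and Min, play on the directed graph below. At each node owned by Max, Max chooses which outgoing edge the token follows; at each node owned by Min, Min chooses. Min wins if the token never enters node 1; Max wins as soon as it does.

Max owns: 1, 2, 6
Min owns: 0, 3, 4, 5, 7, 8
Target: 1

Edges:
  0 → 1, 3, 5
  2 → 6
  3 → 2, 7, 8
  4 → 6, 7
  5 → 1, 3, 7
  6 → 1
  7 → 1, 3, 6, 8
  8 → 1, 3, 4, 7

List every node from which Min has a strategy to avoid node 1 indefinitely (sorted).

0, 3, 4, 5, 7, 8

A0 = {1}
A1: add {6} — 6 (Max) has 6→1.
A2: add {2} — 2 (Max) has 2→6.
A3 = A2; e.g. 0 (Min) can still go to 3. Fixed point.
Max's attractor = {1, 2, 6}; Min avoids the target exactly from the complement.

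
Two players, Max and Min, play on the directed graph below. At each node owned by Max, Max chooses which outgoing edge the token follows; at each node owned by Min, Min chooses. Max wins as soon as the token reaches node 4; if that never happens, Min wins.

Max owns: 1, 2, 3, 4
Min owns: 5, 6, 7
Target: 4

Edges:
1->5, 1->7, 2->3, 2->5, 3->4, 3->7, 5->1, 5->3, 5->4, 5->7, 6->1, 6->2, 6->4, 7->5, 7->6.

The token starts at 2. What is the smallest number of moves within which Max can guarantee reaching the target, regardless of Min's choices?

2

A0 = {4}
A1: add {3} — 3 (Max) has 3→4.
A2: add {2} — 2 (Max) has 2→3.
A3 = A2; e.g. 1 (Max) has no edge into A2. Fixed point.
2 enters the attractor at level 2, so Max can force the target in 2 moves from there.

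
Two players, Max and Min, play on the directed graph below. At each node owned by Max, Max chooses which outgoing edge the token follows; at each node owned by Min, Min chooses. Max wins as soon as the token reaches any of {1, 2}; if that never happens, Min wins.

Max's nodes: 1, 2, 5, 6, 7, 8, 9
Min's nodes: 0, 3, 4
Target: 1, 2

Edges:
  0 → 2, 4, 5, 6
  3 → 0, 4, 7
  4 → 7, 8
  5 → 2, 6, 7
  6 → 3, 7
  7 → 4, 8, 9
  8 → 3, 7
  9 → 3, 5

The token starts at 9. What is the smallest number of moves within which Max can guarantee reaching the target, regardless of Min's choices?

A0 = {1, 2}
A1: add {5} — 5 (Max) has 5→2.
A2: add {9} — 9 (Max) has 9→5.
9 enters the attractor at level 2, so Max can force the target in 2 moves from there.

2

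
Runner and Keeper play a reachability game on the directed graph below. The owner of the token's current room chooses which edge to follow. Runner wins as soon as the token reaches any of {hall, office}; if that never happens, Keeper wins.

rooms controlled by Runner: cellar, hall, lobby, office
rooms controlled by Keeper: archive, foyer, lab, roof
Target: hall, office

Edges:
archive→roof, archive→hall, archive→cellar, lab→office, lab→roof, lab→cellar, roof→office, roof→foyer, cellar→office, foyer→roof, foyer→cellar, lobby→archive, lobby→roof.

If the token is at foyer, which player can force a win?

Keeper

A0 = {hall, office}
A1: add {cellar} — cellar (Runner) has cellar→office.
A2 = A1; e.g. archive (Keeper) can still go to roof. Fixed point.
foyer never enters the attractor, so Keeper can avoid the target forever.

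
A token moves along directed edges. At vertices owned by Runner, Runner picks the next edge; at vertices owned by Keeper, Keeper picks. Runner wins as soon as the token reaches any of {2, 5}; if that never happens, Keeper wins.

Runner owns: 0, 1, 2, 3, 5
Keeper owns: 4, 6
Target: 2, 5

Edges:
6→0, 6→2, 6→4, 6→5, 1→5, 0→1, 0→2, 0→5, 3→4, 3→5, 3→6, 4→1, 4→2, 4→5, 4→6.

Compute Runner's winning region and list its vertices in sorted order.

0, 1, 2, 3, 5

A0 = {2, 5}
A1: add {0, 1, 3} — 0 (Runner) has 0→2; 1 (Runner) has 1→5; 3 (Runner) has 3→5.
A2 = A1; e.g. 4 (Keeper) can still go to 6. Fixed point.
Runner's winning region = {0, 1, 2, 3, 5}.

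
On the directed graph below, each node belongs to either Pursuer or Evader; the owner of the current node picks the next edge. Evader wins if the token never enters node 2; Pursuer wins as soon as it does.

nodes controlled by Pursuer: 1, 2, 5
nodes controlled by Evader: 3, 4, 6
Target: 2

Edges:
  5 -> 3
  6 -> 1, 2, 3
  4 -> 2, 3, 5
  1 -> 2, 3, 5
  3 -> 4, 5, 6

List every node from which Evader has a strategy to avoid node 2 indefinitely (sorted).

3, 4, 5, 6

A0 = {2}
A1: add {1} — 1 (Pursuer) has 1→2.
A2 = A1; e.g. 3 (Evader) can still go to 4. Fixed point.
Pursuer's attractor = {1, 2}; Evader avoids the target exactly from the complement.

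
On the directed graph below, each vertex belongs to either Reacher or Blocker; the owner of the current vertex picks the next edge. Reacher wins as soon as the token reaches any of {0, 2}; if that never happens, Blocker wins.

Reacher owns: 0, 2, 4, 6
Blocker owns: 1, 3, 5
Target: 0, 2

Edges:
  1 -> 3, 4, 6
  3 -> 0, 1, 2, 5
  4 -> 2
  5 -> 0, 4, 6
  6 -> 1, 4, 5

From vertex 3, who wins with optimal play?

A0 = {0, 2}
A1: add {4} — 4 (Reacher) has 4→2.
A2: add {6} — 6 (Reacher) has 6→4.
A3: add {5} — 5 (Blocker): all of {0, 4, 6} already in.
A4 = A3; e.g. 1 (Blocker) can still go to 3. Fixed point.
3 never enters the attractor, so Blocker can avoid the target forever.

Blocker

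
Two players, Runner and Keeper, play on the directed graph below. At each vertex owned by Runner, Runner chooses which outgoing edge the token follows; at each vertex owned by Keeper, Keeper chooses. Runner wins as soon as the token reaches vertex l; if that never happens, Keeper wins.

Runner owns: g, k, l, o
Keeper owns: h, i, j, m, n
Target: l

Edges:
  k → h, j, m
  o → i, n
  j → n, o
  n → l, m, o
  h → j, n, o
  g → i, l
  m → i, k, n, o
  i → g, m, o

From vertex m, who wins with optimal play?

Keeper

A0 = {l}
A1: add {g} — g (Runner) has g→l.
A2 = A1; e.g. h (Keeper) can still go to j. Fixed point.
m never enters the attractor, so Keeper can avoid the target forever.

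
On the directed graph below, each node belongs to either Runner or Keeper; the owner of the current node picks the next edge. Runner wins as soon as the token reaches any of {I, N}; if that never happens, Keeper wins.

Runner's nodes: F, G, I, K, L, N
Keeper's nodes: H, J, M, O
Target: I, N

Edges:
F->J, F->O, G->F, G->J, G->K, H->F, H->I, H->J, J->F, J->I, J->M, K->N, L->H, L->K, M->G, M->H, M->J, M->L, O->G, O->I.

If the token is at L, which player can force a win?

Runner

A0 = {I, N}
A1: add {K} — K (Runner) has K→N.
A2: add {G, L} — G (Runner) has G→K; L (Runner) has L→K.
L ∈ A2, so Runner can force the target.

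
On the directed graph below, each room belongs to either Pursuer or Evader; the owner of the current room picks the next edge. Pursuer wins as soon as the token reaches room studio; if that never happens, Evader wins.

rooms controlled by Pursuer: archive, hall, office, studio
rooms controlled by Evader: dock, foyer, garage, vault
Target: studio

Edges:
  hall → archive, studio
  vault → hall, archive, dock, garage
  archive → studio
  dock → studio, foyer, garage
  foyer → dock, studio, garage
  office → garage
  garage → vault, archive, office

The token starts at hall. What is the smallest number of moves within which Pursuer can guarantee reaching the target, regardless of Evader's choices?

A0 = {studio}
A1: add {archive, hall} — hall (Pursuer) has hall→studio; archive (Pursuer) has archive→studio.
A2 = A1; e.g. vault (Evader) can still go to dock. Fixed point.
hall enters the attractor at level 1, so Pursuer can force the target in 1 move from there.

1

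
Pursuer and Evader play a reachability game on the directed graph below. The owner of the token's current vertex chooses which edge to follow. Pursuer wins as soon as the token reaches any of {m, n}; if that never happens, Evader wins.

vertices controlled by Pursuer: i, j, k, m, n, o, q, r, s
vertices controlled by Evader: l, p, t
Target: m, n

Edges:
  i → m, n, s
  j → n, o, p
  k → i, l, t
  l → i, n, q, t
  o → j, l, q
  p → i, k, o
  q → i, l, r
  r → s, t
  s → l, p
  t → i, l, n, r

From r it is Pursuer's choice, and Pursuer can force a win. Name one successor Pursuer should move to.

s

A0 = {m, n}
A1: add {i, j} — i (Pursuer) has i→m; j (Pursuer) has j→n.
A2: add {k, o, q} — k (Pursuer) has k→i; o (Pursuer) has o→j; q (Pursuer) has q→i.
A3: add {p} — p (Evader): all of {i, k, o} already in.
A4: add {s} — s (Pursuer) has s→p.
A5: add {r} — r (Pursuer) has r→s.
A6 = A5; e.g. l (Evader) can still go to t. Fixed point.
From r, successor s is in the attractor (rank 4); the other successor t is not.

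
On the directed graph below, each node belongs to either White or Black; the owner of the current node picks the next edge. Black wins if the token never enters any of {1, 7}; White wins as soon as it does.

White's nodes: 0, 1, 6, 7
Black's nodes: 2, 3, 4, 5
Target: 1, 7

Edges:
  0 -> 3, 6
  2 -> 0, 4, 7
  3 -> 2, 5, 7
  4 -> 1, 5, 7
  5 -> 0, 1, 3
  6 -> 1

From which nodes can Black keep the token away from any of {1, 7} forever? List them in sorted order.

A0 = {1, 7}
A1: add {6} — 6 (White) has 6→1.
A2: add {0} — 0 (White) has 0→6.
A3 = A2; e.g. 2 (Black) can still go to 4. Fixed point.
White's attractor = {0, 1, 6, 7}; Black avoids the target exactly from the complement.

2, 3, 4, 5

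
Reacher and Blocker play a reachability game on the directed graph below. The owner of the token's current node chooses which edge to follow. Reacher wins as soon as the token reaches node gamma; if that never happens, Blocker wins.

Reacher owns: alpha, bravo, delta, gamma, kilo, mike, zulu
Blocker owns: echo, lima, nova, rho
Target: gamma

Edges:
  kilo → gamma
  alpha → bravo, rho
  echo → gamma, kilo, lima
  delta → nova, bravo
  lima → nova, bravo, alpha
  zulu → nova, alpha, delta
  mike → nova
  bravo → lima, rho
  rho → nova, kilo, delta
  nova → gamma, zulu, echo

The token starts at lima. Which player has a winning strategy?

A0 = {gamma}
A1: add {kilo} — kilo (Reacher) has kilo→gamma.
A2 = A1; e.g. nova (Blocker) can still go to zulu. Fixed point.
lima never enters the attractor, so Blocker can avoid the target forever.

Blocker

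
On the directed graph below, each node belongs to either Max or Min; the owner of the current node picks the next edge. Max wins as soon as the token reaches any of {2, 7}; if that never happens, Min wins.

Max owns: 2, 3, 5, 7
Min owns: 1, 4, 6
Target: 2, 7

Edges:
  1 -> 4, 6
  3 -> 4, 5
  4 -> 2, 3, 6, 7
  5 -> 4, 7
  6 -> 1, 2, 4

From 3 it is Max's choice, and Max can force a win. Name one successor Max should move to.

A0 = {2, 7}
A1: add {5} — 5 (Max) has 5→7.
A2: add {3} — 3 (Max) has 3→5.
A3 = A2; e.g. 1 (Min) can still go to 4. Fixed point.
From 3, successor 5 is in the attractor (rank 1); the other successor 4 is not.

5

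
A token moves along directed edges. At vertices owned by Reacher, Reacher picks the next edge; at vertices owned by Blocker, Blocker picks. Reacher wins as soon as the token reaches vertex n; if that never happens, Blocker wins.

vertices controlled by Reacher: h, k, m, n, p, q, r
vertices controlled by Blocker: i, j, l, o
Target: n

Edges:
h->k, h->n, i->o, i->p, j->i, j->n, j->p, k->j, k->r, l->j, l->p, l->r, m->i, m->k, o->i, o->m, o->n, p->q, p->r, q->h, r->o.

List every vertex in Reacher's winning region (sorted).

A0 = {n}
A1: add {h} — h (Reacher) has h→n.
A2: add {q} — q (Reacher) has q→h.
A3: add {p} — p (Reacher) has p→q.
A4 = A3; e.g. i (Blocker) can still go to o. Fixed point.
Reacher's winning region = {h, n, p, q}.

h, n, p, q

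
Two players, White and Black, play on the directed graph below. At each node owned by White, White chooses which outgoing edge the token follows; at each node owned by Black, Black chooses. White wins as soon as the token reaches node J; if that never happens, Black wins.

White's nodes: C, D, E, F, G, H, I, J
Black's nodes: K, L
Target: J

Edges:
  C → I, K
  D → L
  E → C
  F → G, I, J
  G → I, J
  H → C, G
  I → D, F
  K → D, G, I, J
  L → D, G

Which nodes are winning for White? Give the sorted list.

C, E, F, G, H, I, J

A0 = {J}
A1: add {F, G} — F (White) has F→J; G (White) has G→J.
A2: add {H, I} — H (White) has H→G; I (White) has I→F.
A3: add {C} — C (White) has C→I.
A4: add {E} — E (White) has E→C.
A5 = A4; e.g. D (White) has no edge into A4. Fixed point.
White's winning region = {C, E, F, G, H, I, J}.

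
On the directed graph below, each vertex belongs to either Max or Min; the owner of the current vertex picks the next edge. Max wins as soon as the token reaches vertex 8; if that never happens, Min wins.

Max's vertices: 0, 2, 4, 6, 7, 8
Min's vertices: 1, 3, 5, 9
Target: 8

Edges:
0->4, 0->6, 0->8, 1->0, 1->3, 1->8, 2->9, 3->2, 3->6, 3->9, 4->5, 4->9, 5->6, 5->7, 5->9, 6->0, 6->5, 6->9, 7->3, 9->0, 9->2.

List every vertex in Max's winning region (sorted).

0, 6, 8

A0 = {8}
A1: add {0} — 0 (Max) has 0→8.
A2: add {6} — 6 (Max) has 6→0.
A3 = A2; e.g. 1 (Min) can still go to 3. Fixed point.
Max's winning region = {0, 6, 8}.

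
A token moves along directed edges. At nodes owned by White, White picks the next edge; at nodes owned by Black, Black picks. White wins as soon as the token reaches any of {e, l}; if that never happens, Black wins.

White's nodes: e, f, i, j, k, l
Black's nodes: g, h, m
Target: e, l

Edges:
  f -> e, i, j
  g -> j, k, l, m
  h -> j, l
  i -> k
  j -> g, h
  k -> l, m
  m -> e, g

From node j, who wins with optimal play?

A0 = {e, l}
A1: add {f, k} — f (White) has f→e; k (White) has k→l.
A2: add {i} — i (White) has i→k.
A3 = A2; e.g. g (Black) can still go to j. Fixed point.
j never enters the attractor, so Black can avoid the target forever.

Black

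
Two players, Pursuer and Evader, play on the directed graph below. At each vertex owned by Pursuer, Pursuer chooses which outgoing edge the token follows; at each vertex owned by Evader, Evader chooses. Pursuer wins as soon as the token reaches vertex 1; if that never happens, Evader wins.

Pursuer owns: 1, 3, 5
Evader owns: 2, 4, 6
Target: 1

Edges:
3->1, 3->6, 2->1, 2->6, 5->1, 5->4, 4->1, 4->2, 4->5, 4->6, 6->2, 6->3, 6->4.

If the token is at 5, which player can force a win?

A0 = {1}
A1: add {3, 5} — 3 (Pursuer) has 3→1; 5 (Pursuer) has 5→1.
A2 = A1; e.g. 2 (Evader) can still go to 6. Fixed point.
5 ∈ A1, so Pursuer can force the target.

Pursuer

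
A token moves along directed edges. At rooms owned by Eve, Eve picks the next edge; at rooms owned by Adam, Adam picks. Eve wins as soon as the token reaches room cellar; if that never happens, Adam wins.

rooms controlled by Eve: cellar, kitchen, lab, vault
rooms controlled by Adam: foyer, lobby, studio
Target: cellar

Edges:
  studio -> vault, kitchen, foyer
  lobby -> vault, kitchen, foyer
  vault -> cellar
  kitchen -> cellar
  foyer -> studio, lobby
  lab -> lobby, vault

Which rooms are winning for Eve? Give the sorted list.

A0 = {cellar}
A1: add {kitchen, vault} — vault (Eve) has vault→cellar; kitchen (Eve) has kitchen→cellar.
A2: add {lab} — lab (Eve) has lab→vault.
A3 = A2; e.g. studio (Adam) can still go to foyer. Fixed point.
Eve's winning region = {cellar, kitchen, lab, vault}.

cellar, kitchen, lab, vault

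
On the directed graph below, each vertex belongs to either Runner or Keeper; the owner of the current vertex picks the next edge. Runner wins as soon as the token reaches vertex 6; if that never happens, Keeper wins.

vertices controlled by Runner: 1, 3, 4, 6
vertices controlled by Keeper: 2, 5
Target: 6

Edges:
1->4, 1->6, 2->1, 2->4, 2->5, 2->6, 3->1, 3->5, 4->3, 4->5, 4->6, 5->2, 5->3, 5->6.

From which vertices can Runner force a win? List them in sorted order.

1, 3, 4, 6

A0 = {6}
A1: add {1, 4} — 1 (Runner) has 1→6; 4 (Runner) has 4→6.
A2: add {3} — 3 (Runner) has 3→1.
A3 = A2; e.g. 2 (Keeper) can still go to 5. Fixed point.
Runner's winning region = {1, 3, 4, 6}.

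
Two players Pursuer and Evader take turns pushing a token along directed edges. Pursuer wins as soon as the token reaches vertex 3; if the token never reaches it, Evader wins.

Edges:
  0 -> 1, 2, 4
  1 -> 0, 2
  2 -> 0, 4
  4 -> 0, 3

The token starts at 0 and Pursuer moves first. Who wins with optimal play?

Track states (vertex, player-to-move).
A0 = {(3,Pursuer), (3,Evader)}
A1: add {(4,Pursuer)}.
A2 = A1; e.g. (0,Pursuer) stays out. (0,Pursuer) never enters ⇒ Evader avoids the target.

Evader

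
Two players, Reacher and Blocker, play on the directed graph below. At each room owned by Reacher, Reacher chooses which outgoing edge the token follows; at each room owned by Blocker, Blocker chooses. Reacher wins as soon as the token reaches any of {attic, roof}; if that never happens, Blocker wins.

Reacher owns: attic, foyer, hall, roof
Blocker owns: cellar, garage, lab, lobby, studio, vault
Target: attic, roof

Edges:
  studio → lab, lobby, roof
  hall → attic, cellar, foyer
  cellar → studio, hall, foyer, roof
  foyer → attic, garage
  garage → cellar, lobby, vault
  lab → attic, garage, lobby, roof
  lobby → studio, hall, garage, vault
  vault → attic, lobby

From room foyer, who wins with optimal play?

A0 = {attic, roof}
A1: add {foyer, hall} — hall (Reacher) has hall→attic; foyer (Reacher) has foyer→attic.
A2 = A1; e.g. studio (Blocker) can still go to lab. Fixed point.
foyer ∈ A1, so Reacher can force the target.

Reacher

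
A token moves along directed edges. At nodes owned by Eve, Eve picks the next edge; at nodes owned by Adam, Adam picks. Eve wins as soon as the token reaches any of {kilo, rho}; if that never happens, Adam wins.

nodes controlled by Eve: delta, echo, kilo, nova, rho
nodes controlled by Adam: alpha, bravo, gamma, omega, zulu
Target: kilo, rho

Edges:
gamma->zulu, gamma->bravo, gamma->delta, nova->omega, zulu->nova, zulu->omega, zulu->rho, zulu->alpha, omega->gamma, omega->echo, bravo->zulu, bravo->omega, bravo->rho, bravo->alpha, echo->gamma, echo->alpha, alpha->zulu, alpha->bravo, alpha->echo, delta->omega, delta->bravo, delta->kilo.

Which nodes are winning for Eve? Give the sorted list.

delta, kilo, rho

A0 = {kilo, rho}
A1: add {delta} — delta (Eve) has delta→kilo.
A2 = A1; e.g. gamma (Adam) can still go to zulu. Fixed point.
Eve's winning region = {delta, kilo, rho}.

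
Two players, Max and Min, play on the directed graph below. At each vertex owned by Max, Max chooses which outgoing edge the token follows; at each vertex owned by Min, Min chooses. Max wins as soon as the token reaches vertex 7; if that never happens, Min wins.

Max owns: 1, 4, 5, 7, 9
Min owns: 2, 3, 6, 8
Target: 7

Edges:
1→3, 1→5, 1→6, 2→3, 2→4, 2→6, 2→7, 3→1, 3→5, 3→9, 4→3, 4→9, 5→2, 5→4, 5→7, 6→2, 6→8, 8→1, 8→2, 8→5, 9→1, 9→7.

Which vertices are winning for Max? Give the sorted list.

A0 = {7}
A1: add {5, 9} — 5 (Max) has 5→7; 9 (Max) has 9→7.
A2: add {1, 4} — 1 (Max) has 1→5; 4 (Max) has 4→9.
A3: add {3} — 3 (Min): all of {1, 5, 9} already in.
A4 = A3; e.g. 2 (Min) can still go to 6. Fixed point.
Max's winning region = {1, 3, 4, 5, 7, 9}.

1, 3, 4, 5, 7, 9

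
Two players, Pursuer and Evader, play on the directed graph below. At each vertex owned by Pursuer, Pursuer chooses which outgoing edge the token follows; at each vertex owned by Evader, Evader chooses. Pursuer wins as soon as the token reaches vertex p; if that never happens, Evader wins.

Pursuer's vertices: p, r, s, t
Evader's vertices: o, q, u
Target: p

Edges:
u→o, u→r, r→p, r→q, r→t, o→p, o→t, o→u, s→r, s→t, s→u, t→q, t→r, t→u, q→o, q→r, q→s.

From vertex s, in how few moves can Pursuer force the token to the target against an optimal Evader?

A0 = {p}
A1: add {r} — r (Pursuer) has r→p.
A2: add {s, t} — s (Pursuer) has s→r; t (Pursuer) has t→r.
A3 = A2; e.g. o (Evader) can still go to u. Fixed point.
s enters the attractor at level 2, so Pursuer can force the target in 2 moves from there.

2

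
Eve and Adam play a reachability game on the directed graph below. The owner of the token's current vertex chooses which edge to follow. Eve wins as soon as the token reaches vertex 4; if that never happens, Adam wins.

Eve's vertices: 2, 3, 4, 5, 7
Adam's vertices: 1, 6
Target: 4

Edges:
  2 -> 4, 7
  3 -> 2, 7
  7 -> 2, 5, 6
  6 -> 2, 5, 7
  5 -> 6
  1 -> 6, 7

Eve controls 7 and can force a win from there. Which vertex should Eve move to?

A0 = {4}
A1: add {2} — 2 (Eve) has 2→4.
A2: add {3, 7} — 3 (Eve) has 3→2; 7 (Eve) has 7→2.
A3 = A2; e.g. 1 (Adam) can still go to 6. Fixed point.
From 7, successor 2 is in the attractor (rank 1); the other successors 5, 6 are not.

2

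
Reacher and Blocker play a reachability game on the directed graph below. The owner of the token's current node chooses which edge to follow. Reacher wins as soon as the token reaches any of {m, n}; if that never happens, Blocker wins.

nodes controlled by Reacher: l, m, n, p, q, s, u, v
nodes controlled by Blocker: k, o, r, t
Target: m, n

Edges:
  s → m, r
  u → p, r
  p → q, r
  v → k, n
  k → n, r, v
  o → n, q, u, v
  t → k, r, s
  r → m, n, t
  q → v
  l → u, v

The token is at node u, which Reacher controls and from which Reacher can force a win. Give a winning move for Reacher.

A0 = {m, n}
A1: add {s, v} — s (Reacher) has s→m; v (Reacher) has v→n.
A2: add {l, q} — l (Reacher) has l→v; q (Reacher) has q→v.
A3: add {p} — p (Reacher) has p→q.
A4: add {u} — u (Reacher) has u→p.
A5: add {o} — o (Blocker): all of {n, q, u, v} already in.
A6 = A5; e.g. k (Blocker) can still go to r. Fixed point.
From u, successor p is in the attractor (rank 3); the other successor r is not.

p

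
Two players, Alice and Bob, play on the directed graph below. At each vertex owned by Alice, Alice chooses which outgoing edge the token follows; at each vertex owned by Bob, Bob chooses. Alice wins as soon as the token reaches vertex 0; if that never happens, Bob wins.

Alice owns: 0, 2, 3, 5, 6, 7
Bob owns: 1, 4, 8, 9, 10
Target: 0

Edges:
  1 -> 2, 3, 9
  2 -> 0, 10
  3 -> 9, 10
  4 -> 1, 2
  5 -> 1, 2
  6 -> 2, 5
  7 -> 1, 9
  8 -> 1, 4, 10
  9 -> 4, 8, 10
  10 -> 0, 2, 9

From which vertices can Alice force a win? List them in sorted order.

A0 = {0}
A1: add {2} — 2 (Alice) has 2→0.
A2: add {5, 6} — 5 (Alice) has 5→2; 6 (Alice) has 6→2.
A3 = A2; e.g. 1 (Bob) can still go to 3. Fixed point.
Alice's winning region = {0, 2, 5, 6}.

0, 2, 5, 6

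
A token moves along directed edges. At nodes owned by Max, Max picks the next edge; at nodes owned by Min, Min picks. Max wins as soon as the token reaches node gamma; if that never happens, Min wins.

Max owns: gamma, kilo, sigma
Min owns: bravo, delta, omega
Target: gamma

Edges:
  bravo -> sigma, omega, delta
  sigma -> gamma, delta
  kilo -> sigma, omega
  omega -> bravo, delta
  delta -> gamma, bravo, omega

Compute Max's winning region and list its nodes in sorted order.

A0 = {gamma}
A1: add {sigma} — sigma (Max) has sigma→gamma.
A2: add {kilo} — kilo (Max) has kilo→sigma.
A3 = A2; e.g. bravo (Min) can still go to omega. Fixed point.
Max's winning region = {gamma, kilo, sigma}.

gamma, kilo, sigma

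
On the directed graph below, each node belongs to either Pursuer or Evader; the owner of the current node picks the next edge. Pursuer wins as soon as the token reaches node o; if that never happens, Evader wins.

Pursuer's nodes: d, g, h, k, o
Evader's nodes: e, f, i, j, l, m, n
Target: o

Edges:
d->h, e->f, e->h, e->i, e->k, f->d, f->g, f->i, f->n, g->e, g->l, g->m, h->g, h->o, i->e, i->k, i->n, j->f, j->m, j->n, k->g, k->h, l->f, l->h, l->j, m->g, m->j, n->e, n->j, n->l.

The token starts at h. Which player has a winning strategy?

Pursuer

A0 = {o}
A1: add {h} — h (Pursuer) has h→o.
h ∈ A1, so Pursuer can force the target.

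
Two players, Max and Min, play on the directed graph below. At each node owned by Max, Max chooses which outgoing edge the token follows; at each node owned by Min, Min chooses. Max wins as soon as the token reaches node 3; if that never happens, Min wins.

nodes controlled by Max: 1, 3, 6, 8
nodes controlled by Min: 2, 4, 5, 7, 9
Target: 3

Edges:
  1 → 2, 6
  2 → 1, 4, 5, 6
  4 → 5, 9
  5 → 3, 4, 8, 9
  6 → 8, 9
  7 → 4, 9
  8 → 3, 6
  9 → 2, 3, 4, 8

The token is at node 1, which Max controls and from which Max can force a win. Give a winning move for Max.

A0 = {3}
A1: add {8} — 8 (Max) has 8→3.
A2: add {6} — 6 (Max) has 6→8.
A3: add {1} — 1 (Max) has 1→6.
A4 = A3; e.g. 2 (Min) can still go to 4. Fixed point.
From 1, successor 6 is in the attractor (rank 2); the other successor 2 is not.

6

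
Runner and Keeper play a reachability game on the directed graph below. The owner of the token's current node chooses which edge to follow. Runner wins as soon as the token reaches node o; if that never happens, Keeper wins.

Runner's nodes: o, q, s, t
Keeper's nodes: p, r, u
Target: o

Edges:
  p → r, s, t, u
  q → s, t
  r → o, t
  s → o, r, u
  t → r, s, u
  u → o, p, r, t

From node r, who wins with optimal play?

A0 = {o}
A1: add {s} — s (Runner) has s→o.
A2: add {q, t} — q (Runner) has q→s; t (Runner) has t→s.
A3: add {r} — r (Keeper): all of {o, t} already in.
A4 = A3; e.g. p (Keeper) can still go to u. Fixed point.
r ∈ A3, so Runner can force the target.

Runner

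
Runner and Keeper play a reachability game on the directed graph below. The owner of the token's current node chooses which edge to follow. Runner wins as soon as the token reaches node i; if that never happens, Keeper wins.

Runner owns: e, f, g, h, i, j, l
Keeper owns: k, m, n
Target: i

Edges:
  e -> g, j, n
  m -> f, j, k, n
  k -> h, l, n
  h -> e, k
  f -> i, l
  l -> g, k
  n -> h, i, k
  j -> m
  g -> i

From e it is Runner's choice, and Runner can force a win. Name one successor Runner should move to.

g

A0 = {i}
A1: add {f, g} — f (Runner) has f→i; g (Runner) has g→i.
A2: add {e, l} — e (Runner) has e→g; l (Runner) has l→g.
A3: add {h} — h (Runner) has h→e.
A4 = A3; e.g. j (Runner) has no edge into A3. Fixed point.
From e, successor g is in the attractor (rank 1); the other successors j, n are not.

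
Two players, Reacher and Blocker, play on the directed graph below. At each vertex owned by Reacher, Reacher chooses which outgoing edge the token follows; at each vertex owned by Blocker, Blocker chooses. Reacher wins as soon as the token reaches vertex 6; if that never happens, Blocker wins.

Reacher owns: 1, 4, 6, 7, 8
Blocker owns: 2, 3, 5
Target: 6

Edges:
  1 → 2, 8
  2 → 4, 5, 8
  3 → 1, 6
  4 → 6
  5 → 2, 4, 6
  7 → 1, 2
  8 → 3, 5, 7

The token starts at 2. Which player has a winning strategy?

A0 = {6}
A1: add {4} — 4 (Reacher) has 4→6.
A2 = A1; e.g. 1 (Reacher) has no edge into A1. Fixed point.
2 never enters the attractor, so Blocker can avoid the target forever.

Blocker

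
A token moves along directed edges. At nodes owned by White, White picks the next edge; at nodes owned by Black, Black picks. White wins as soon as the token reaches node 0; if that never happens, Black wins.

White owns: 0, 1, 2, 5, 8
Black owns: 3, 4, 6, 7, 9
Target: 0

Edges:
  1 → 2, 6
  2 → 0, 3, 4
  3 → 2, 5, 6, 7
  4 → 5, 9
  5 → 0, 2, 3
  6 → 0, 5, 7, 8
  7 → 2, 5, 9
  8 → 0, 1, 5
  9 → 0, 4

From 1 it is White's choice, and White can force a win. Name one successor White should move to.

2

A0 = {0}
A1: add {2, 5, 8} — 2 (White) has 2→0; 5 (White) has 5→0; 8 (White) has 8→0.
A2: add {1} — 1 (White) has 1→2.
A3 = A2; e.g. 3 (Black) can still go to 6. Fixed point.
From 1, successor 2 is in the attractor (rank 1); the other successor 6 is not.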